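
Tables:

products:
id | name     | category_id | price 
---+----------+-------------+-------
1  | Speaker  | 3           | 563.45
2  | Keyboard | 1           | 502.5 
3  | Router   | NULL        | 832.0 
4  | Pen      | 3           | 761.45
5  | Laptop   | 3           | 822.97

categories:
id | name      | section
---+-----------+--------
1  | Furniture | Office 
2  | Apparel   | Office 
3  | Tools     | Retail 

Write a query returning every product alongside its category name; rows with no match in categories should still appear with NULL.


LEFT JOIN keeps every row from products (the left table); where category_id has no match in categories, the category columns become NULL. Walk through each product:
  - product 1 (Speaker): category_id=3 -> matches Tools
  - product 2 (Keyboard): category_id=1 -> matches Furniture
  - product 3 (Router): category_id=NULL, no match -> kept with NULL
  - product 4 (Pen): category_id=3 -> matches Tools
  - product 5 (Laptop): category_id=3 -> matches Tools
All 5 rows appear; 1 has NULL category.

SQL:
SELECT a.name, b.name AS category
FROM products a
LEFT JOIN categories b ON a.category_id = b.id

Result:
name     | category 
---------+----------
Speaker  | Tools    
Keyboard | Furniture
Router   | NULL     
Pen      | Tools    
Laptop   | Tools    


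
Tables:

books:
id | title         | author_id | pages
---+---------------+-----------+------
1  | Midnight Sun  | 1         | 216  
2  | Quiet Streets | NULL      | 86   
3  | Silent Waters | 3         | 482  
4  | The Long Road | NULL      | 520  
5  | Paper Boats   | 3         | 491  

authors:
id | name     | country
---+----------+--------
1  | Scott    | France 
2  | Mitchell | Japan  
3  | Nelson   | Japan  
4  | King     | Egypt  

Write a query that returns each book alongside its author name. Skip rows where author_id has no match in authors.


INNER JOIN keeps only books rows whose author_id matches an id in authors. Walk through each book:
  - book 1 (Midnight Sun): author_id=1 -> matches Scott
  - book 2 (Quiet Streets): author_id=NULL, no match -> dropped
  - book 3 (Silent Waters): author_id=3 -> matches Nelson
  - book 4 (The Long Road): author_id=NULL, no match -> dropped
  - book 5 (Paper Boats): author_id=3 -> matches Nelson
So 2 of 5 rows are dropped.

SQL:
SELECT a.title, b.name AS author
FROM books a
INNER JOIN authors b ON a.author_id = b.id

Result:
title         | author
--------------+-------
Midnight Sun  | Scott 
Silent Waters | Nelson
Paper Boats   | Nelson


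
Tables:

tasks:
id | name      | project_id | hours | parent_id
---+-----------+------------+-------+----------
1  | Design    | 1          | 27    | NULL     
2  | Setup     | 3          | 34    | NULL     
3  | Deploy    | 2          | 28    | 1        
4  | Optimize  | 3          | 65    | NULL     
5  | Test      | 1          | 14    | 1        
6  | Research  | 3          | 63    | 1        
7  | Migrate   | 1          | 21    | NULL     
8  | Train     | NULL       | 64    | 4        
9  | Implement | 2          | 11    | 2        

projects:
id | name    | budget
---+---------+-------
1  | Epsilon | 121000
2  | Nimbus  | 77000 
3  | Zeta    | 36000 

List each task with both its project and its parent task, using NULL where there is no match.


Two LEFT JOINs from the same base table tasks: one to projects via project_id, one to tasks itself via parent_id. Both are LEFT so every task is preserved.
Match against projects:
  - task 1 (Design): project_id=1 -> matches Epsilon
  - task 2 (Setup): project_id=3 -> matches Zeta
  - task 3 (Deploy): project_id=2 -> matches Nimbus
  - task 4 (Optimize): project_id=3 -> matches Zeta
  - task 5 (Test): project_id=1 -> matches Epsilon
  - task 6 (Research): project_id=3 -> matches Zeta
  - task 7 (Migrate): project_id=1 -> matches Epsilon
  - task 8 (Train): project_id=NULL, no match -> kept with NULL
  - task 9 (Implement): project_id=2 -> matches Nimbus
Match against tasks (self):
  - task 1 (Design): parent_id=NULL -> NULL
  - task 2 (Setup): parent_id=NULL -> NULL
  - task 3 (Deploy): parent_id=1 -> Design
  - task 4 (Optimize): parent_id=NULL -> NULL
  - task 5 (Test): parent_id=1 -> Design
  - task 6 (Research): parent_id=1 -> Design
  - task 7 (Migrate): parent_id=NULL -> NULL
  - task 8 (Train): parent_id=4 -> Optimize
  - task 9 (Implement): parent_id=2 -> Setup

SQL:
SELECT a.name, b.name AS project, c.name AS parent
FROM tasks a
LEFT JOIN projects b ON a.project_id = b.id
LEFT JOIN tasks c ON a.parent_id = c.id

Result:
name      | project | parent  
----------+---------+---------
Design    | Epsilon | NULL    
Setup     | Zeta    | NULL    
Deploy    | Nimbus  | Design  
Optimize  | Zeta    | NULL    
Test      | Epsilon | Design  
Research  | Zeta    | Design  
Migrate   | Epsilon | NULL    
Train     | NULL    | Optimize
Implement | Nimbus  | Setup   


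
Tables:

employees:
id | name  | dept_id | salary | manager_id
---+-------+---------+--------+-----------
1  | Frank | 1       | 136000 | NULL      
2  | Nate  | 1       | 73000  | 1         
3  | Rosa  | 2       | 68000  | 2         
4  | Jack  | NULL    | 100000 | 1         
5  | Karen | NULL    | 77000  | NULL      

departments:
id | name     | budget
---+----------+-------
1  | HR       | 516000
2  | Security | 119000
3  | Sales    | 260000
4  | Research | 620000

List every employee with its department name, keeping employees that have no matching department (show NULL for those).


LEFT JOIN keeps every row from employees (the left table); where dept_id has no match in departments, the department columns become NULL. Walk through each employee:
  - employee 1 (Frank): dept_id=1 -> matches HR
  - employee 2 (Nate): dept_id=1 -> matches HR
  - employee 3 (Rosa): dept_id=2 -> matches Security
  - employee 4 (Jack): dept_id=NULL, no match -> kept with NULL
  - employee 5 (Karen): dept_id=NULL, no match -> kept with NULL
All 5 rows appear; 2 have NULL department.

SQL:
SELECT a.name, b.name AS department
FROM employees a
LEFT JOIN departments b ON a.dept_id = b.id

Result:
name  | department
------+-----------
Frank | HR        
Nate  | HR        
Rosa  | Security  
Jack  | NULL      
Karen | NULL      


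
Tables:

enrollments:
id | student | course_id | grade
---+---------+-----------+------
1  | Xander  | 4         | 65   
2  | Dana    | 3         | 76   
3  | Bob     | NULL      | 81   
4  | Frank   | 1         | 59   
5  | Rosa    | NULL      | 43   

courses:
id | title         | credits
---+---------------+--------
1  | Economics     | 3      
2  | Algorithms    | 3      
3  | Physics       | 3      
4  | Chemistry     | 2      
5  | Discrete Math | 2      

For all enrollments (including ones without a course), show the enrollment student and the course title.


LEFT JOIN keeps every row from enrollments (the left table); where course_id has no match in courses, the course columns become NULL. Walk through each enrollment:
  - enrollment 1 (Xander): course_id=4 -> matches Chemistry
  - enrollment 2 (Dana): course_id=3 -> matches Physics
  - enrollment 3 (Bob): course_id=NULL, no match -> kept with NULL
  - enrollment 4 (Frank): course_id=1 -> matches Economics
  - enrollment 5 (Rosa): course_id=NULL, no match -> kept with NULL
All 5 rows appear; 2 have NULL course.

SQL:
SELECT a.student, b.title AS course
FROM enrollments a
LEFT JOIN courses b ON a.course_id = b.id

Result:
student | course   
--------+----------
Xander  | Chemistry
Dana    | Physics  
Bob     | NULL     
Frank   | Economics
Rosa    | NULL     


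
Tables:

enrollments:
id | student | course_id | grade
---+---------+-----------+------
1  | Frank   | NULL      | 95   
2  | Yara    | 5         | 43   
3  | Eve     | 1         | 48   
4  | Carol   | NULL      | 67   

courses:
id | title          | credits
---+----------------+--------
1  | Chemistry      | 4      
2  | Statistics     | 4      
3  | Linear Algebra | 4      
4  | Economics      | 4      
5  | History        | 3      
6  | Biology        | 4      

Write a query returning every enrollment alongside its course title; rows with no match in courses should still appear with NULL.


LEFT JOIN keeps every row from enrollments (the left table); where course_id has no match in courses, the course columns become NULL. Walk through each enrollment:
  - enrollment 1 (Frank): course_id=NULL, no match -> kept with NULL
  - enrollment 2 (Yara): course_id=5 -> matches History
  - enrollment 3 (Eve): course_id=1 -> matches Chemistry
  - enrollment 4 (Carol): course_id=NULL, no match -> kept with NULL
All 4 rows appear; 2 have NULL course.

SQL:
SELECT a.student, b.title AS course
FROM enrollments a
LEFT JOIN courses b ON a.course_id = b.id

Result:
student | course   
--------+----------
Frank   | NULL     
Yara    | History  
Eve     | Chemistry
Carol   | NULL     


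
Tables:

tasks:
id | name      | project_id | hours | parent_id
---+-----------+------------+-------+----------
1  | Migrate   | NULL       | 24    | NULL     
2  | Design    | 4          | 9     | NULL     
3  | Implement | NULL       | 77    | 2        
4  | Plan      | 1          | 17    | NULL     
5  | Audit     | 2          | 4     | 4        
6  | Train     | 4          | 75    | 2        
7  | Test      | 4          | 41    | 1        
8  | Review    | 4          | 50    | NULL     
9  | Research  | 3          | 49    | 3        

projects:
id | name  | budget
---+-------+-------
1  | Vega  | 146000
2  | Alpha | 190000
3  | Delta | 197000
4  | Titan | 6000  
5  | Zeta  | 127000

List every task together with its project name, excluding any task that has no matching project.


INNER JOIN keeps only tasks rows whose project_id matches an id in projects. Walk through each task:
  - task 1 (Migrate): project_id=NULL, no match -> dropped
  - task 2 (Design): project_id=4 -> matches Titan
  - task 3 (Implement): project_id=NULL, no match -> dropped
  - task 4 (Plan): project_id=1 -> matches Vega
  - task 5 (Audit): project_id=2 -> matches Alpha
  - task 6 (Train): project_id=4 -> matches Titan
  - task 7 (Test): project_id=4 -> matches Titan
  - task 8 (Review): project_id=4 -> matches Titan
  - task 9 (Research): project_id=3 -> matches Delta
So 2 of 9 rows are dropped.

SQL:
SELECT a.name, b.name AS project
FROM tasks a
INNER JOIN projects b ON a.project_id = b.id

Result:
name     | project
---------+--------
Design   | Titan  
Plan     | Vega   
Audit    | Alpha  
Train    | Titan  
Test     | Titan  
Review   | Titan  
Research | Delta  


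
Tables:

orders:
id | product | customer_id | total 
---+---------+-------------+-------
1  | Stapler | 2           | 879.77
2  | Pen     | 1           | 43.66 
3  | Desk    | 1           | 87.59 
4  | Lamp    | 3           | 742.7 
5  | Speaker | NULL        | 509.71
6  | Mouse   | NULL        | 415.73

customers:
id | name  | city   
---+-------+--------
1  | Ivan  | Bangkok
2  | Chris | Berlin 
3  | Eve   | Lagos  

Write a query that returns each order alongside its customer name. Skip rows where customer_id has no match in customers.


INNER JOIN keeps only orders rows whose customer_id matches an id in customers. Walk through each order:
  - order 1 (Stapler): customer_id=2 -> matches Chris
  - order 2 (Pen): customer_id=1 -> matches Ivan
  - order 3 (Desk): customer_id=1 -> matches Ivan
  - order 4 (Lamp): customer_id=3 -> matches Eve
  - order 5 (Speaker): customer_id=NULL, no match -> dropped
  - order 6 (Mouse): customer_id=NULL, no match -> dropped
So 2 of 6 rows are dropped.

SQL:
SELECT a.product, b.name AS customer
FROM orders a
INNER JOIN customers b ON a.customer_id = b.id

Result:
product | customer
--------+---------
Stapler | Chris   
Pen     | Ivan    
Desk    | Ivan    
Lamp    | Eve     


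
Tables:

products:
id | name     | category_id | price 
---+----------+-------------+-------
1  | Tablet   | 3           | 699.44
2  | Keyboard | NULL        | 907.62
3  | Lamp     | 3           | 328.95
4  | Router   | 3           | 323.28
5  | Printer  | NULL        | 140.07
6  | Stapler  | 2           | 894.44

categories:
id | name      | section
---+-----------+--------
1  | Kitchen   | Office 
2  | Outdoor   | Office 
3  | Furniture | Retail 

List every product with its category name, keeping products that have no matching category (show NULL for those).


LEFT JOIN keeps every row from products (the left table); where category_id has no match in categories, the category columns become NULL. Walk through each product:
  - product 1 (Tablet): category_id=3 -> matches Furniture
  - product 2 (Keyboard): category_id=NULL, no match -> kept with NULL
  - product 3 (Lamp): category_id=3 -> matches Furniture
  - product 4 (Router): category_id=3 -> matches Furniture
  - product 5 (Printer): category_id=NULL, no match -> kept with NULL
  - product 6 (Stapler): category_id=2 -> matches Outdoor
All 6 rows appear; 2 have NULL category.

SQL:
SELECT a.name, b.name AS category
FROM products a
LEFT JOIN categories b ON a.category_id = b.id

Result:
name     | category 
---------+----------
Tablet   | Furniture
Keyboard | NULL     
Lamp     | Furniture
Router   | Furniture
Printer  | NULL     
Stapler  | Outdoor  


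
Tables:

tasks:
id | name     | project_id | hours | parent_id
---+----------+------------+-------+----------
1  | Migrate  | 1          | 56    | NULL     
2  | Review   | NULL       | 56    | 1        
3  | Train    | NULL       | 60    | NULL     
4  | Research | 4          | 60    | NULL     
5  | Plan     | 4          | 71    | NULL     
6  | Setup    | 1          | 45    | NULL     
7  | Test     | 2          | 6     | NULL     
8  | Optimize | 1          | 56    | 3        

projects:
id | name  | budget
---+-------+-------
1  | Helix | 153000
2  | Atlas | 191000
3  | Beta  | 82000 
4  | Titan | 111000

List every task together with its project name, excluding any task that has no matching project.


INNER JOIN keeps only tasks rows whose project_id matches an id in projects. Walk through each task:
  - task 1 (Migrate): project_id=1 -> matches Helix
  - task 2 (Review): project_id=NULL, no match -> dropped
  - task 3 (Train): project_id=NULL, no match -> dropped
  - task 4 (Research): project_id=4 -> matches Titan
  - task 5 (Plan): project_id=4 -> matches Titan
  - task 6 (Setup): project_id=1 -> matches Helix
  - task 7 (Test): project_id=2 -> matches Atlas
  - task 8 (Optimize): project_id=1 -> matches Helix
So 2 of 8 rows are dropped.

SQL:
SELECT a.name, b.name AS project
FROM tasks a
INNER JOIN projects b ON a.project_id = b.id

Result:
name     | project
---------+--------
Migrate  | Helix  
Research | Titan  
Plan     | Titan  
Setup    | Helix  
Test     | Atlas  
Optimize | Helix  


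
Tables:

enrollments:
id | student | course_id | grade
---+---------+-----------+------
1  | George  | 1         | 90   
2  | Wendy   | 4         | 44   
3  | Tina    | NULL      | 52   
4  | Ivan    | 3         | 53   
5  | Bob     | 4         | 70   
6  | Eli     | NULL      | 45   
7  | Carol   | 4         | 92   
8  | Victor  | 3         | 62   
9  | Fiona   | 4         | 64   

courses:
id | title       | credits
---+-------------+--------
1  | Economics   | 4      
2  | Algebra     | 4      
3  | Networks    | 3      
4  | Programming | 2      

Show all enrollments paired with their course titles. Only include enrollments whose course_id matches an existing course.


INNER JOIN keeps only enrollments rows whose course_id matches an id in courses. Walk through each enrollment:
  - enrollment 1 (George): course_id=1 -> matches Economics
  - enrollment 2 (Wendy): course_id=4 -> matches Programming
  - enrollment 3 (Tina): course_id=NULL, no match -> dropped
  - enrollment 4 (Ivan): course_id=3 -> matches Networks
  - enrollment 5 (Bob): course_id=4 -> matches Programming
  - enrollment 6 (Eli): course_id=NULL, no match -> dropped
  - enrollment 7 (Carol): course_id=4 -> matches Programming
  - enrollment 8 (Victor): course_id=3 -> matches Networks
  - enrollment 9 (Fiona): course_id=4 -> matches Programming
So 2 of 9 rows are dropped.

SQL:
SELECT a.student, b.title AS course
FROM enrollments a
INNER JOIN courses b ON a.course_id = b.id

Result:
student | course     
--------+------------
George  | Economics  
Wendy   | Programming
Ivan    | Networks   
Bob     | Programming
Carol   | Programming
Victor  | Networks   
Fiona   | Programming


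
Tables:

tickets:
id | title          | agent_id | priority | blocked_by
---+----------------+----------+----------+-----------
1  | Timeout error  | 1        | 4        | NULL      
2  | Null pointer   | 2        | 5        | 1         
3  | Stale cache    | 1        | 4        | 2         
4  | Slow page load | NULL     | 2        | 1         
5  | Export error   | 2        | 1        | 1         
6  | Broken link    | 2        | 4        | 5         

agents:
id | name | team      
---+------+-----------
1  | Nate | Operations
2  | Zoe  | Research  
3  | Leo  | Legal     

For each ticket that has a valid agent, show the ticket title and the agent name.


INNER JOIN keeps only tickets rows whose agent_id matches an id in agents. Walk through each ticket:
  - ticket 1 (Timeout error): agent_id=1 -> matches Nate
  - ticket 2 (Null pointer): agent_id=2 -> matches Zoe
  - ticket 3 (Stale cache): agent_id=1 -> matches Nate
  - ticket 4 (Slow page load): agent_id=NULL, no match -> dropped
  - ticket 5 (Export error): agent_id=2 -> matches Zoe
  - ticket 6 (Broken link): agent_id=2 -> matches Zoe
So 1 of 6 rows is dropped.

SQL:
SELECT a.title, b.name AS agent
FROM tickets a
INNER JOIN agents b ON a.agent_id = b.id

Result:
title         | agent
--------------+------
Timeout error | Nate 
Null pointer  | Zoe  
Stale cache   | Nate 
Export error  | Zoe  
Broken link   | Zoe  


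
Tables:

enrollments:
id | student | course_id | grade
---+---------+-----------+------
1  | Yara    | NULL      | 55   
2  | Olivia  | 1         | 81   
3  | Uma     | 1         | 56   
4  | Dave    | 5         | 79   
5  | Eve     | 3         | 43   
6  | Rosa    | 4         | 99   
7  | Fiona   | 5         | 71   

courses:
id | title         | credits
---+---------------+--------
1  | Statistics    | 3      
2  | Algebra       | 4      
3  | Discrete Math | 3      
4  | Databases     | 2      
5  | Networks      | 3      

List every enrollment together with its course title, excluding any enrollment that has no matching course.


INNER JOIN keeps only enrollments rows whose course_id matches an id in courses. Walk through each enrollment:
  - enrollment 1 (Yara): course_id=NULL, no match -> dropped
  - enrollment 2 (Olivia): course_id=1 -> matches Statistics
  - enrollment 3 (Uma): course_id=1 -> matches Statistics
  - enrollment 4 (Dave): course_id=5 -> matches Networks
  - enrollment 5 (Eve): course_id=3 -> matches Discrete Math
  - enrollment 6 (Rosa): course_id=4 -> matches Databases
  - enrollment 7 (Fiona): course_id=5 -> matches Networks
So 1 of 7 rows is dropped.

SQL:
SELECT a.student, b.title AS course
FROM enrollments a
INNER JOIN courses b ON a.course_id = b.id

Result:
student | course       
--------+--------------
Olivia  | Statistics   
Uma     | Statistics   
Dave    | Networks     
Eve     | Discrete Math
Rosa    | Databases    
Fiona   | Networks     


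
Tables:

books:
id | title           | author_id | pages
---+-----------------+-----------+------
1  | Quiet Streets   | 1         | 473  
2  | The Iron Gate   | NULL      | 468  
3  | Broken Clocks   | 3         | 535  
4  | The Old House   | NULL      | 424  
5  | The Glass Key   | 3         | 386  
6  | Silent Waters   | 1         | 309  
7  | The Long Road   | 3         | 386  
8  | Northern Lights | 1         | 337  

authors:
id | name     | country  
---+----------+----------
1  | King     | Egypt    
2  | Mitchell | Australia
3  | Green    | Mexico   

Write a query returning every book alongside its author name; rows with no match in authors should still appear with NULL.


LEFT JOIN keeps every row from books (the left table); where author_id has no match in authors, the author columns become NULL. Walk through each book:
  - book 1 (Quiet Streets): author_id=1 -> matches King
  - book 2 (The Iron Gate): author_id=NULL, no match -> kept with NULL
  - book 3 (Broken Clocks): author_id=3 -> matches Green
  - book 4 (The Old House): author_id=NULL, no match -> kept with NULL
  - book 5 (The Glass Key): author_id=3 -> matches Green
  - book 6 (Silent Waters): author_id=1 -> matches King
  - book 7 (The Long Road): author_id=3 -> matches Green
  - book 8 (Northern Lights): author_id=1 -> matches King
All 8 rows appear; 2 have NULL author.

SQL:
SELECT a.title, b.name AS author
FROM books a
LEFT JOIN authors b ON a.author_id = b.id

Result:
title           | author
----------------+-------
Quiet Streets   | King  
The Iron Gate   | NULL  
Broken Clocks   | Green 
The Old House   | NULL  
The Glass Key   | Green 
Silent Waters   | King  
The Long Road   | Green 
Northern Lights | King  


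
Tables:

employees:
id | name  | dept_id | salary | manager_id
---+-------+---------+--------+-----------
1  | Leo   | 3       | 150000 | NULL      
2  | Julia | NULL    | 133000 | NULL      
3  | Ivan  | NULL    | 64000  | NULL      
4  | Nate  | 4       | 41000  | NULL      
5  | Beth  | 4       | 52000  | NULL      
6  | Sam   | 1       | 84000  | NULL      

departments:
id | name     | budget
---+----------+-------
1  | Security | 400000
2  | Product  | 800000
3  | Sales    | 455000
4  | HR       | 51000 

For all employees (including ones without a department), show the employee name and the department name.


LEFT JOIN keeps every row from employees (the left table); where dept_id has no match in departments, the department columns become NULL. Walk through each employee:
  - employee 1 (Leo): dept_id=3 -> matches Sales
  - employee 2 (Julia): dept_id=NULL, no match -> kept with NULL
  - employee 3 (Ivan): dept_id=NULL, no match -> kept with NULL
  - employee 4 (Nate): dept_id=4 -> matches HR
  - employee 5 (Beth): dept_id=4 -> matches HR
  - employee 6 (Sam): dept_id=1 -> matches Security
All 6 rows appear; 2 have NULL department.

SQL:
SELECT a.name, b.name AS department
FROM employees a
LEFT JOIN departments b ON a.dept_id = b.id

Result:
name  | department
------+-----------
Leo   | Sales     
Julia | NULL      
Ivan  | NULL      
Nate  | HR        
Beth  | HR        
Sam   | Security  


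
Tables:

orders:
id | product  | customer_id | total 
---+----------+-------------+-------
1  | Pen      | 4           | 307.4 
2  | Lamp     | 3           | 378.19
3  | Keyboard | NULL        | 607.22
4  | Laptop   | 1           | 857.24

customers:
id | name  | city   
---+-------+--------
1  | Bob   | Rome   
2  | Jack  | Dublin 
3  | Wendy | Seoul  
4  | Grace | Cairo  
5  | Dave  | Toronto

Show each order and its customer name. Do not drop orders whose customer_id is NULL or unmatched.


LEFT JOIN keeps every row from orders (the left table); where customer_id has no match in customers, the customer columns become NULL. Walk through each order:
  - order 1 (Pen): customer_id=4 -> matches Grace
  - order 2 (Lamp): customer_id=3 -> matches Wendy
  - order 3 (Keyboard): customer_id=NULL, no match -> kept with NULL
  - order 4 (Laptop): customer_id=1 -> matches Bob
All 4 rows appear; 1 has NULL customer.

SQL:
SELECT a.product, b.name AS customer
FROM orders a
LEFT JOIN customers b ON a.customer_id = b.id

Result:
product  | customer
---------+---------
Pen      | Grace   
Lamp     | Wendy   
Keyboard | NULL    
Laptop   | Bob     


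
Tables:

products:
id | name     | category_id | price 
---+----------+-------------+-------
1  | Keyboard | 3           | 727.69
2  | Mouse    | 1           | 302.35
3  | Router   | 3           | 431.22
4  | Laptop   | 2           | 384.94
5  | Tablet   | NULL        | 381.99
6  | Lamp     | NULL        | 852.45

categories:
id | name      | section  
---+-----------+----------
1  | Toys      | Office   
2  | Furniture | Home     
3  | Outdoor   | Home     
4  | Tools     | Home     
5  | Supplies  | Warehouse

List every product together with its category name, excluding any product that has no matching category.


INNER JOIN keeps only products rows whose category_id matches an id in categories. Walk through each product:
  - product 1 (Keyboard): category_id=3 -> matches Outdoor
  - product 2 (Mouse): category_id=1 -> matches Toys
  - product 3 (Router): category_id=3 -> matches Outdoor
  - product 4 (Laptop): category_id=2 -> matches Furniture
  - product 5 (Tablet): category_id=NULL, no match -> dropped
  - product 6 (Lamp): category_id=NULL, no match -> dropped
So 2 of 6 rows are dropped.

SQL:
SELECT a.name, b.name AS category
FROM products a
INNER JOIN categories b ON a.category_id = b.id

Result:
name     | category 
---------+----------
Keyboard | Outdoor  
Mouse    | Toys     
Router   | Outdoor  
Laptop   | Furniture


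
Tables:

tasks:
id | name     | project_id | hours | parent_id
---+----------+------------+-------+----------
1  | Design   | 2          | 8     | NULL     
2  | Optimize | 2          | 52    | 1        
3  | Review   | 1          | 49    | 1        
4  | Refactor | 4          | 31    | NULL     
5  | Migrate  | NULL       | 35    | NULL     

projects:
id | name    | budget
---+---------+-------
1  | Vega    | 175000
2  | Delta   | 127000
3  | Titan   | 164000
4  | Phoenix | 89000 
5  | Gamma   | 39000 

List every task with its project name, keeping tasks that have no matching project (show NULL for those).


LEFT JOIN keeps every row from tasks (the left table); where project_id has no match in projects, the project columns become NULL. Walk through each task:
  - task 1 (Design): project_id=2 -> matches Delta
  - task 2 (Optimize): project_id=2 -> matches Delta
  - task 3 (Review): project_id=1 -> matches Vega
  - task 4 (Refactor): project_id=4 -> matches Phoenix
  - task 5 (Migrate): project_id=NULL, no match -> kept with NULL
All 5 rows appear; 1 has NULL project.

SQL:
SELECT a.name, b.name AS project
FROM tasks a
LEFT JOIN projects b ON a.project_id = b.id

Result:
name     | project
---------+--------
Design   | Delta  
Optimize | Delta  
Review   | Vega   
Refactor | Phoenix
Migrate  | NULL   


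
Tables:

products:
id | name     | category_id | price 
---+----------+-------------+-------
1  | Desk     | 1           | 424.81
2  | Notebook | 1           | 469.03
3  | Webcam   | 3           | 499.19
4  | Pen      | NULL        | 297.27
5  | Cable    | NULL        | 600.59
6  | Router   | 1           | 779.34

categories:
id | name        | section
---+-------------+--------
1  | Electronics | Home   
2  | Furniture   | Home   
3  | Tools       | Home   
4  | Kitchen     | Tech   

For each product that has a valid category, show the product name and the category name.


INNER JOIN keeps only products rows whose category_id matches an id in categories. Walk through each product:
  - product 1 (Desk): category_id=1 -> matches Electronics
  - product 2 (Notebook): category_id=1 -> matches Electronics
  - product 3 (Webcam): category_id=3 -> matches Tools
  - product 4 (Pen): category_id=NULL, no match -> dropped
  - product 5 (Cable): category_id=NULL, no match -> dropped
  - product 6 (Router): category_id=1 -> matches Electronics
So 2 of 6 rows are dropped.

SQL:
SELECT a.name, b.name AS category
FROM products a
INNER JOIN categories b ON a.category_id = b.id

Result:
name     | category   
---------+------------
Desk     | Electronics
Notebook | Electronics
Webcam   | Tools      
Router   | Electronics


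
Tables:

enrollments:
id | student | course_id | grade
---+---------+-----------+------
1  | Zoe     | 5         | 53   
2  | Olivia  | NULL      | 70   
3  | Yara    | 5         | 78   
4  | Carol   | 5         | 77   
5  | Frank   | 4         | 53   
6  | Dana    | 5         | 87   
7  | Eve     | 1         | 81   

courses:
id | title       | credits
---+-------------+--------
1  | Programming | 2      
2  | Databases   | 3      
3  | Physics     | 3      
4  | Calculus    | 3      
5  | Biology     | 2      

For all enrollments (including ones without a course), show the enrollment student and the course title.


LEFT JOIN keeps every row from enrollments (the left table); where course_id has no match in courses, the course columns become NULL. Walk through each enrollment:
  - enrollment 1 (Zoe): course_id=5 -> matches Biology
  - enrollment 2 (Olivia): course_id=NULL, no match -> kept with NULL
  - enrollment 3 (Yara): course_id=5 -> matches Biology
  - enrollment 4 (Carol): course_id=5 -> matches Biology
  - enrollment 5 (Frank): course_id=4 -> matches Calculus
  - enrollment 6 (Dana): course_id=5 -> matches Biology
  - enrollment 7 (Eve): course_id=1 -> matches Programming
All 7 rows appear; 1 has NULL course.

SQL:
SELECT a.student, b.title AS course
FROM enrollments a
LEFT JOIN courses b ON a.course_id = b.id

Result:
student | course     
--------+------------
Zoe     | Biology    
Olivia  | NULL       
Yara    | Biology    
Carol   | Biology    
Frank   | Calculus   
Dana    | Biology    
Eve     | Programming


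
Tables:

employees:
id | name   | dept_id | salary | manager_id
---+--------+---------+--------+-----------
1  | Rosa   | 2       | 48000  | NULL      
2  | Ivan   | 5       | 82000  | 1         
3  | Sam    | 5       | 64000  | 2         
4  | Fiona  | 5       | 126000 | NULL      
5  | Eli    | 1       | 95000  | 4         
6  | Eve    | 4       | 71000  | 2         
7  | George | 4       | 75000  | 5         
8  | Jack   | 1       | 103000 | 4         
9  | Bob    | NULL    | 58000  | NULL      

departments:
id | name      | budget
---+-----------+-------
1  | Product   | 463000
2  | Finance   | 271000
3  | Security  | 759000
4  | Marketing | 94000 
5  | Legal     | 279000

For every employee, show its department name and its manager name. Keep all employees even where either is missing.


Two LEFT JOINs from the same base table employees: one to departments via dept_id, one to employees itself via manager_id. Both are LEFT so every employee is preserved.
Match against departments:
  - employee 1 (Rosa): dept_id=2 -> matches Finance
  - employee 2 (Ivan): dept_id=5 -> matches Legal
  - employee 3 (Sam): dept_id=5 -> matches Legal
  - employee 4 (Fiona): dept_id=5 -> matches Legal
  - employee 5 (Eli): dept_id=1 -> matches Product
  - employee 6 (Eve): dept_id=4 -> matches Marketing
  - employee 7 (George): dept_id=4 -> matches Marketing
  - employee 8 (Jack): dept_id=1 -> matches Product
  - employee 9 (Bob): dept_id=NULL, no match -> kept with NULL
Match against employees (self):
  - employee 1 (Rosa): manager_id=NULL -> NULL
  - employee 2 (Ivan): manager_id=1 -> Rosa
  - employee 3 (Sam): manager_id=2 -> Ivan
  - employee 4 (Fiona): manager_id=NULL -> NULL
  - employee 5 (Eli): manager_id=4 -> Fiona
  - employee 6 (Eve): manager_id=2 -> Ivan
  - employee 7 (George): manager_id=5 -> Eli
  - employee 8 (Jack): manager_id=4 -> Fiona
  - employee 9 (Bob): manager_id=NULL -> NULL

SQL:
SELECT a.name, b.name AS department, c.name AS manager
FROM employees a
LEFT JOIN departments b ON a.dept_id = b.id
LEFT JOIN employees c ON a.manager_id = c.id

Result:
name   | department | manager
-------+------------+--------
Rosa   | Finance    | NULL   
Ivan   | Legal      | Rosa   
Sam    | Legal      | Ivan   
Fiona  | Legal      | NULL   
Eli    | Product    | Fiona  
Eve    | Marketing  | Ivan   
George | Marketing  | Eli    
Jack   | Product    | Fiona  
Bob    | NULL       | NULL   


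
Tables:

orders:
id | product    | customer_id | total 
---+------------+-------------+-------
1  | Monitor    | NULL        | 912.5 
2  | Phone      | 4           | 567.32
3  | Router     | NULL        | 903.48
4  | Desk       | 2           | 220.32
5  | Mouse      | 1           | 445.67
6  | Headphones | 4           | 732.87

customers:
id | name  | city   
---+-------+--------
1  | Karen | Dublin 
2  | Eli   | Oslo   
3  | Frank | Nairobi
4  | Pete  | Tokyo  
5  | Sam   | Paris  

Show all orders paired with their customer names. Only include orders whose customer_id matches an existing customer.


INNER JOIN keeps only orders rows whose customer_id matches an id in customers. Walk through each order:
  - order 1 (Monitor): customer_id=NULL, no match -> dropped
  - order 2 (Phone): customer_id=4 -> matches Pete
  - order 3 (Router): customer_id=NULL, no match -> dropped
  - order 4 (Desk): customer_id=2 -> matches Eli
  - order 5 (Mouse): customer_id=1 -> matches Karen
  - order 6 (Headphones): customer_id=4 -> matches Pete
So 2 of 6 rows are dropped.

SQL:
SELECT a.product, b.name AS customer
FROM orders a
INNER JOIN customers b ON a.customer_id = b.id

Result:
product    | customer
-----------+---------
Phone      | Pete    
Desk       | Eli     
Mouse      | Karen   
Headphones | Pete    


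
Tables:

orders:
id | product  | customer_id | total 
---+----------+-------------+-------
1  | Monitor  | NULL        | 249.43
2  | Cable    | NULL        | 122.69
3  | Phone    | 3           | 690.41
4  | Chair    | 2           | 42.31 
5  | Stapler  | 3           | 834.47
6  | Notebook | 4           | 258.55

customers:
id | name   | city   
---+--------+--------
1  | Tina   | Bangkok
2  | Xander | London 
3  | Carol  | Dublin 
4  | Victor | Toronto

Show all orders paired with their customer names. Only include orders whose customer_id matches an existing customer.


INNER JOIN keeps only orders rows whose customer_id matches an id in customers. Walk through each order:
  - order 1 (Monitor): customer_id=NULL, no match -> dropped
  - order 2 (Cable): customer_id=NULL, no match -> dropped
  - order 3 (Phone): customer_id=3 -> matches Carol
  - order 4 (Chair): customer_id=2 -> matches Xander
  - order 5 (Stapler): customer_id=3 -> matches Carol
  - order 6 (Notebook): customer_id=4 -> matches Victor
So 2 of 6 rows are dropped.

SQL:
SELECT a.product, b.name AS customer
FROM orders a
INNER JOIN customers b ON a.customer_id = b.id

Result:
product  | customer
---------+---------
Phone    | Carol   
Chair    | Xander  
Stapler  | Carol   
Notebook | Victor  


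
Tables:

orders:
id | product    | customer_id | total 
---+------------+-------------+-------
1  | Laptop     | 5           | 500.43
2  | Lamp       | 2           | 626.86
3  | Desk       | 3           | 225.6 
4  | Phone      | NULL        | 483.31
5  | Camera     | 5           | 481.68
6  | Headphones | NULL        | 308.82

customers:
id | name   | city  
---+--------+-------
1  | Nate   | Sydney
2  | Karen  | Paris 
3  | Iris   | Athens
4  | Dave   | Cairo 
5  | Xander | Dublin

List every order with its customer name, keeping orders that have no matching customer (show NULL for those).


LEFT JOIN keeps every row from orders (the left table); where customer_id has no match in customers, the customer columns become NULL. Walk through each order:
  - order 1 (Laptop): customer_id=5 -> matches Xander
  - order 2 (Lamp): customer_id=2 -> matches Karen
  - order 3 (Desk): customer_id=3 -> matches Iris
  - order 4 (Phone): customer_id=NULL, no match -> kept with NULL
  - order 5 (Camera): customer_id=5 -> matches Xander
  - order 6 (Headphones): customer_id=NULL, no match -> kept with NULL
All 6 rows appear; 2 have NULL customer.

SQL:
SELECT a.product, b.name AS customer
FROM orders a
LEFT JOIN customers b ON a.customer_id = b.id

Result:
product    | customer
-----------+---------
Laptop     | Xander  
Lamp       | Karen   
Desk       | Iris    
Phone      | NULL    
Camera     | Xander  
Headphones | NULL    


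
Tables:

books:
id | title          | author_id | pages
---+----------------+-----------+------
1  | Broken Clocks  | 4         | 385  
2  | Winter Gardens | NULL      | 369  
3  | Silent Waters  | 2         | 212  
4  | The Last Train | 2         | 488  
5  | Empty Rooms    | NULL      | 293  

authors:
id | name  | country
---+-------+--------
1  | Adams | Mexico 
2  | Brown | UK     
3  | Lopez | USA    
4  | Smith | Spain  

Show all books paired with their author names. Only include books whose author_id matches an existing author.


INNER JOIN keeps only books rows whose author_id matches an id in authors. Walk through each book:
  - book 1 (Broken Clocks): author_id=4 -> matches Smith
  - book 2 (Winter Gardens): author_id=NULL, no match -> dropped
  - book 3 (Silent Waters): author_id=2 -> matches Brown
  - book 4 (The Last Train): author_id=2 -> matches Brown
  - book 5 (Empty Rooms): author_id=NULL, no match -> dropped
So 2 of 5 rows are dropped.

SQL:
SELECT a.title, b.name AS author
FROM books a
INNER JOIN authors b ON a.author_id = b.id

Result:
title          | author
---------------+-------
Broken Clocks  | Smith 
Silent Waters  | Brown 
The Last Train | Brown 


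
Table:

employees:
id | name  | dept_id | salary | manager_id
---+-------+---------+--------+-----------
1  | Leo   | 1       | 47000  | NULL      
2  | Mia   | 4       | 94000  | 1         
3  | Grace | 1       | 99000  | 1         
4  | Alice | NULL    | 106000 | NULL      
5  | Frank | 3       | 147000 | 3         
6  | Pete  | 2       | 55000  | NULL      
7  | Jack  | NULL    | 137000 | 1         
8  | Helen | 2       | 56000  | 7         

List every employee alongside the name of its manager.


This is a self-join: employees is joined to a second copy of itself, matching each row's manager_id to another row's id. Use LEFT JOIN so rows with manager_id=NULL are kept.
  - employee 1 (Leo): manager_id=NULL -> NULL
  - employee 2 (Mia): manager_id=1 -> Leo
  - employee 3 (Grace): manager_id=1 -> Leo
  - employee 4 (Alice): manager_id=NULL -> NULL
  - employee 5 (Frank): manager_id=3 -> Grace
  - employee 6 (Pete): manager_id=NULL -> NULL
  - employee 7 (Jack): manager_id=1 -> Leo
  - employee 8 (Helen): manager_id=7 -> Jack

SQL:
SELECT a.name AS item, b.name AS manager
FROM employees a
LEFT JOIN employees b ON a.manager_id = b.id

Result:
item  | manager
------+--------
Leo   | NULL   
Mia   | Leo    
Grace | Leo    
Alice | NULL   
Frank | Grace  
Pete  | NULL   
Jack  | Leo    
Helen | Jack   


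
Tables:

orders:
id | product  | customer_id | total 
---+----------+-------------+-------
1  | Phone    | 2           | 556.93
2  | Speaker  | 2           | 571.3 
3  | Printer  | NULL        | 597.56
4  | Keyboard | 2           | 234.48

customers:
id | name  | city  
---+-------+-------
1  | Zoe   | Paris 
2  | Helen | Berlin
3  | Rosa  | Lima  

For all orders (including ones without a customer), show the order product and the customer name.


LEFT JOIN keeps every row from orders (the left table); where customer_id has no match in customers, the customer columns become NULL. Walk through each order:
  - order 1 (Phone): customer_id=2 -> matches Helen
  - order 2 (Speaker): customer_id=2 -> matches Helen
  - order 3 (Printer): customer_id=NULL, no match -> kept with NULL
  - order 4 (Keyboard): customer_id=2 -> matches Helen
All 4 rows appear; 1 has NULL customer.

SQL:
SELECT a.product, b.name AS customer
FROM orders a
LEFT JOIN customers b ON a.customer_id = b.id

Result:
product  | customer
---------+---------
Phone    | Helen   
Speaker  | Helen   
Printer  | NULL    
Keyboard | Helen   


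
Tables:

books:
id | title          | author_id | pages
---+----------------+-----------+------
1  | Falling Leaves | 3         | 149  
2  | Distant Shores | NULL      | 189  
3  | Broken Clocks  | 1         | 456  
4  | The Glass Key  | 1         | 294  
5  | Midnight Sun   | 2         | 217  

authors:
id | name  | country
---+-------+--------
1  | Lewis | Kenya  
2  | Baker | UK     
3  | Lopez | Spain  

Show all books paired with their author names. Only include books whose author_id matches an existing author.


INNER JOIN keeps only books rows whose author_id matches an id in authors. Walk through each book:
  - book 1 (Falling Leaves): author_id=3 -> matches Lopez
  - book 2 (Distant Shores): author_id=NULL, no match -> dropped
  - book 3 (Broken Clocks): author_id=1 -> matches Lewis
  - book 4 (The Glass Key): author_id=1 -> matches Lewis
  - book 5 (Midnight Sun): author_id=2 -> matches Baker
So 1 of 5 rows is dropped.

SQL:
SELECT a.title, b.name AS author
FROM books a
INNER JOIN authors b ON a.author_id = b.id

Result:
title          | author
---------------+-------
Falling Leaves | Lopez 
Broken Clocks  | Lewis 
The Glass Key  | Lewis 
Midnight Sun   | Baker 


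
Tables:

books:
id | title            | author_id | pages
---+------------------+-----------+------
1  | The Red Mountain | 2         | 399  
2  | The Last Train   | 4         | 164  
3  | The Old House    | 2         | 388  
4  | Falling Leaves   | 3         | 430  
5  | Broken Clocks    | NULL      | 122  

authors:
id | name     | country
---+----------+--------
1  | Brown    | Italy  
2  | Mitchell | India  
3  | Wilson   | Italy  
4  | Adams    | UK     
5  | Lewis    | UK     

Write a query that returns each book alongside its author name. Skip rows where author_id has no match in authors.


INNER JOIN keeps only books rows whose author_id matches an id in authors. Walk through each book:
  - book 1 (The Red Mountain): author_id=2 -> matches Mitchell
  - book 2 (The Last Train): author_id=4 -> matches Adams
  - book 3 (The Old House): author_id=2 -> matches Mitchell
  - book 4 (Falling Leaves): author_id=3 -> matches Wilson
  - book 5 (Broken Clocks): author_id=NULL, no match -> dropped
So 1 of 5 rows is dropped.

SQL:
SELECT a.title, b.name AS author
FROM books a
INNER JOIN authors b ON a.author_id = b.id

Result:
title            | author  
-----------------+---------
The Red Mountain | Mitchell
The Last Train   | Adams   
The Old House    | Mitchell
Falling Leaves   | Wilson  
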